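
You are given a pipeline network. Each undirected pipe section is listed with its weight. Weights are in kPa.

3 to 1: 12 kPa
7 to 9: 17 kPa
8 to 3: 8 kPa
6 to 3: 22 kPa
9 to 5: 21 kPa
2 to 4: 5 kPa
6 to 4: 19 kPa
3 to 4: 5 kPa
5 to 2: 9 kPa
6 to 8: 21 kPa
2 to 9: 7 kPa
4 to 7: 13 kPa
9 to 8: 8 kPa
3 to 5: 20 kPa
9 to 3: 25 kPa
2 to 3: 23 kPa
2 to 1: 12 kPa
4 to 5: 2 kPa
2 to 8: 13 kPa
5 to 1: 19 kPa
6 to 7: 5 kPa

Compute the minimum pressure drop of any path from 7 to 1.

30 kPa

Settle nodes by increasing distance from 7:
7: 0
6: 5  (via 7)
4: 13  (via 7)
5: 15  (via 4)
9: 17  (via 7)
2: 18  (via 4)
3: 18  (via 4)
8: 25  (via 9)
1: 30  (via 2)
Shortest route: 7–4–2–1 = 30 kPa.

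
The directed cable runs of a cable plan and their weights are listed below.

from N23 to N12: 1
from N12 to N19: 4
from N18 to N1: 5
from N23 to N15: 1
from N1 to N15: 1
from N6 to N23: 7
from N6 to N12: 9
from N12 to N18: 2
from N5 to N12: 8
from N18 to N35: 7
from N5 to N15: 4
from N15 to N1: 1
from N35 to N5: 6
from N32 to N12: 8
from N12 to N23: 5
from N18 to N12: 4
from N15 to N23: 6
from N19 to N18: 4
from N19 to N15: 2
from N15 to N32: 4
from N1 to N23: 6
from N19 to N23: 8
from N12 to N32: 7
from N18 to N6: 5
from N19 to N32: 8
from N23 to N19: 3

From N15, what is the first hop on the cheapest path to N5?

N23

Compare a few routes:
N15 → N23 → N12 → N18 → N35 → N5: 6+1+2+7+6 = 22
N15 → N23 → N19 → N18 → N35 → N5: 6+3+4+7+6 = 26
N15 → N1 → N23 → N12 → N18 → N35 → N5: 1+6+1+2+7+6 = 23
The minimum is 22 via N15 → N23 → N12 → N18 → N35 → N5.
So from N15 the first move is to N23.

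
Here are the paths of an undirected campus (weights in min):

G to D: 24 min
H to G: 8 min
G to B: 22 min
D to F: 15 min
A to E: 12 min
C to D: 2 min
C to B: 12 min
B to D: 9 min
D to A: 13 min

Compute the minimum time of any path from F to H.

Running Dijkstra from F:
F: 0
D: 15  (via F)
C: 17  (via D)
B: 24  (via D)
A: 28  (via D)
G: 39  (via D)
E: 40  (via A)
H: 47  (via G)
Shortest route: F → D → G → H = 47 min.

47 min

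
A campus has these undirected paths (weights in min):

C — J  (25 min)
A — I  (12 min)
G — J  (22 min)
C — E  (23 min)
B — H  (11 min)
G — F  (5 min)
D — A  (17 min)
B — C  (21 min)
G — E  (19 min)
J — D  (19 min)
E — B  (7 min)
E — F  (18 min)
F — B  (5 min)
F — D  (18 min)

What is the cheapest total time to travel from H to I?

63 min

Enumerating some paths:
H - B - E - G - F - D - A - I: 11+7+19+5+18+17+12 = 89
H - B - F - D - A - I: 11+5+18+17+12 = 63
H - B - E - F - D - A - I: 11+7+18+18+17+12 = 83
Cheapest is H - B - F - D - A - I at 63 min.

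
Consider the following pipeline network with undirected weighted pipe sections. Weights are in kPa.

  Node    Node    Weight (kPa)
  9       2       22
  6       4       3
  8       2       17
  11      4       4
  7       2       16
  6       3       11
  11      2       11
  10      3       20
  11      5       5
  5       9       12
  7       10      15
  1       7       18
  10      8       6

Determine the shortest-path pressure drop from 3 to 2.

Shortest distances from 3:
3: 0
6: 11  (via 3)
4: 14  (via 6)
11: 18  (via 4)
10: 20  (via 3)
5: 23  (via 11)
8: 26  (via 10)
2: 29  (via 11)
Shortest route: 3 → 6 → 4 → 11 → 2 = 29 kPa.

29 kPa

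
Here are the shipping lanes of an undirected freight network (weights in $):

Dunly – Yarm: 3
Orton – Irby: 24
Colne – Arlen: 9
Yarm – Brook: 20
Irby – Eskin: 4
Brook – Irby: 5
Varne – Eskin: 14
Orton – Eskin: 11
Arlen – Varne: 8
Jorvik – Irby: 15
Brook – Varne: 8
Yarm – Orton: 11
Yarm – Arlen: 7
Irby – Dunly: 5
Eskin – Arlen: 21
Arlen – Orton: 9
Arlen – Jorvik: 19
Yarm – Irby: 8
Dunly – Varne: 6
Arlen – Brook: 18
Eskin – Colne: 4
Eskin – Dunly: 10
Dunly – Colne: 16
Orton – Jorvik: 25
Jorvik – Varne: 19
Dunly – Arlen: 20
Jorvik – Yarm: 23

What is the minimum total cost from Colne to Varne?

$17

Enumerating some paths:
Colne → Arlen → Varne: 9+8 = 17
Colne → Eskin → Irby → Dunly → Varne: 4+4+5+6 = 19
Colne → Eskin → Varne: 4+14 = 18
Colne → Eskin → Dunly → Varne: 4+10+6 = 20
The minimum is $17 via Colne → Arlen → Varne.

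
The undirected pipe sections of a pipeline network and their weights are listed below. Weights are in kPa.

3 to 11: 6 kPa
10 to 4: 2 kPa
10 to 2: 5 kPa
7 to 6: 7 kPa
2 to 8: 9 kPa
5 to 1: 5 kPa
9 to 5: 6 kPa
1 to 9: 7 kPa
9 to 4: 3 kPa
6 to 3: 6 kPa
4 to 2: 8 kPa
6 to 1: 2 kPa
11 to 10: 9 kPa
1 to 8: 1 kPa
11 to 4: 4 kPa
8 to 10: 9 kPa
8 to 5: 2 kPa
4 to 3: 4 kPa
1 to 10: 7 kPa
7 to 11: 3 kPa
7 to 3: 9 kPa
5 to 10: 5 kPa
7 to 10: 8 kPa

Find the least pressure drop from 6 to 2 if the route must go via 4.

Best 6 to 4: 6–3–4 costing 10
Best 4 to 2: 4–10–2 costing 7
Total via 4: 10 + 7 = 17 kPa.

17 kPa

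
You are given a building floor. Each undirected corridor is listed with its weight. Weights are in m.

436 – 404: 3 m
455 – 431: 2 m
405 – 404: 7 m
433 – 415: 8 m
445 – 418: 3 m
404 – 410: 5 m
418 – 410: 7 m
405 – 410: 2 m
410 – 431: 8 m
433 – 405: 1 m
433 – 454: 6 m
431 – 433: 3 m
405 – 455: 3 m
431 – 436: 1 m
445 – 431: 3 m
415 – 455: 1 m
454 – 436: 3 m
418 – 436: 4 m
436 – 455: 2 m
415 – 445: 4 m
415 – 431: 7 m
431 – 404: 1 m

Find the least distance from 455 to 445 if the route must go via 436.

6 m

Best 455 to 436: 455 → 436 costing 2
Shortest 436→445: 436 → 431 → 445 = 4
Total via 436: 2 + 4 = 6 m.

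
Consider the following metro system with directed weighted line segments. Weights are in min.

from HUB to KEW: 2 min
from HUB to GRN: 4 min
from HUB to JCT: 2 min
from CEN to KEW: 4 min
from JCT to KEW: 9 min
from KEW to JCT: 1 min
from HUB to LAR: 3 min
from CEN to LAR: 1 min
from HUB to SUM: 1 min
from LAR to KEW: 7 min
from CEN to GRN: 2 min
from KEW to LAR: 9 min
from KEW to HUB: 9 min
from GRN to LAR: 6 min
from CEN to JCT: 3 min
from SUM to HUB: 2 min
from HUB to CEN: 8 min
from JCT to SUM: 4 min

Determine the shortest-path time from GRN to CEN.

28 min

Compare a few routes:
GRN → LAR → KEW → HUB → CEN: 6+7+9+8 = 30
GRN → LAR → KEW → JCT → SUM → HUB → CEN: 6+7+1+4+2+8 = 28
Cheapest is GRN → LAR → KEW → JCT → SUM → HUB → CEN at 28 min.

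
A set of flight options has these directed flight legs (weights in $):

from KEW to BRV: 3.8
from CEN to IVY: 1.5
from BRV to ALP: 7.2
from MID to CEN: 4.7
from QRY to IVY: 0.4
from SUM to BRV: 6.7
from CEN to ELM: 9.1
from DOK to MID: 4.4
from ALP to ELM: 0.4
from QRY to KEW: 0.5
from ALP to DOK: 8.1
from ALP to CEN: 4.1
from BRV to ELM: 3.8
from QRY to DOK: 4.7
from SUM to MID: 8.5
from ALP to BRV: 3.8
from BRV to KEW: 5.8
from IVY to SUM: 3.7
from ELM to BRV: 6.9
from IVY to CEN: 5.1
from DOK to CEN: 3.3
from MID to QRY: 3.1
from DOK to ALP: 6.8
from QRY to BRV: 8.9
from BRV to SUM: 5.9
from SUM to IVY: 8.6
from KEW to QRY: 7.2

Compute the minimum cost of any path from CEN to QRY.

$16.8

Enumerating some paths:
CEN–IVY–SUM–MID–QRY: 1.5+3.7+8.5+3.1 = 16.8
CEN–IVY–SUM–BRV–KEW–QRY: 1.5+3.7+6.7+5.8+7.2 = 24.9
Cheapest is CEN–IVY–SUM–MID–QRY at $16.8.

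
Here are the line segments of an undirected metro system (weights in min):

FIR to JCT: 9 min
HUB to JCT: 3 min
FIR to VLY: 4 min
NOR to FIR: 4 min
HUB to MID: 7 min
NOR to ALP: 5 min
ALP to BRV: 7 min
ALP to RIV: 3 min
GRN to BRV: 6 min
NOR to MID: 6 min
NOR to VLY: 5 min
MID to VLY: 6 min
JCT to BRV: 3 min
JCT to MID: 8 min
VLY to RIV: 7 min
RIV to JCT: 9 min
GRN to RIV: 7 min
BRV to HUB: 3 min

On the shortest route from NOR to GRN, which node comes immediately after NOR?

Candidate routes:
NOR → VLY → RIV → GRN: 5+7+7 = 19
NOR → ALP → BRV → GRN: 5+7+6 = 18
NOR → ALP → RIV → GRN: 5+3+7 = 15
The minimum is 15 min via NOR → ALP → RIV → GRN.
So from NOR the first move is to ALP.

ALP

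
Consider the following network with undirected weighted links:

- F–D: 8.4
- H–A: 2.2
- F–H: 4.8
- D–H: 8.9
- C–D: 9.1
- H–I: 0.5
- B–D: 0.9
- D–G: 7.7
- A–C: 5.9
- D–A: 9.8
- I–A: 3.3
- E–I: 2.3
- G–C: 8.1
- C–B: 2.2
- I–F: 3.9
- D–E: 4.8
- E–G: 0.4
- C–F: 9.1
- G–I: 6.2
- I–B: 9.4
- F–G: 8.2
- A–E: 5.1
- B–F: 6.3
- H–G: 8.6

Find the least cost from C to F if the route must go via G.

14.7

Shortest C→G: C → G = 8.1
Shortest G→F: G → E → I → F = 6.6
Total via G: 8.1 + 6.6 = 14.7.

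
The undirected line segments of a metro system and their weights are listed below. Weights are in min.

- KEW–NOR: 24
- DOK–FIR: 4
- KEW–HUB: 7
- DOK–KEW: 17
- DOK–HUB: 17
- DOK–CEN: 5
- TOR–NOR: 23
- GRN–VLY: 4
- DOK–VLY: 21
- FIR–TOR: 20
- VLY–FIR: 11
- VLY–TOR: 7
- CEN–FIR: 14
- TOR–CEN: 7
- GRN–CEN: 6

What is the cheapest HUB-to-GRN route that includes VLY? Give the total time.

36 min

Best HUB to VLY: HUB–DOK–FIR–VLY costing 32
Shortest VLY→GRN: VLY–GRN = 4
Total via VLY: 32 + 4 = 36 min.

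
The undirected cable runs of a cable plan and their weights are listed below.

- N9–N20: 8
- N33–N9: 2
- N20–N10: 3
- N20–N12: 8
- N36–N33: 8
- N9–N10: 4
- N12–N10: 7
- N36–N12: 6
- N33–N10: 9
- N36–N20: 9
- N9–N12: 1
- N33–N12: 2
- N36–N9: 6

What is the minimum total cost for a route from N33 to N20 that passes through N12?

10

Shortest N33→N12: N33 → N12 = 2
Best N12 to N20: N12 → N20 costing 8
Total via N12: 2 + 8 = 10.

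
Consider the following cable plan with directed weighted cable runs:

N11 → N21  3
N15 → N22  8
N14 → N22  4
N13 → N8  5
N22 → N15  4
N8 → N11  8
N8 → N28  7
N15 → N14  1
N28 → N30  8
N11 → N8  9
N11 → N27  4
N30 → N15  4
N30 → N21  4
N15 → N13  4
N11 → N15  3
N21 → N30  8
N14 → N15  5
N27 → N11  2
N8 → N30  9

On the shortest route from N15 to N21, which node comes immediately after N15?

N13

Compare a few routes:
N15 - N13 - N8 - N30 - N21: 4+5+9+4 = 22
N15 - N13 - N8 - N11 - N21: 4+5+8+3 = 20
Cheapest is N15 - N13 - N8 - N11 - N21 at 20.
So from N15 the first move is to N13.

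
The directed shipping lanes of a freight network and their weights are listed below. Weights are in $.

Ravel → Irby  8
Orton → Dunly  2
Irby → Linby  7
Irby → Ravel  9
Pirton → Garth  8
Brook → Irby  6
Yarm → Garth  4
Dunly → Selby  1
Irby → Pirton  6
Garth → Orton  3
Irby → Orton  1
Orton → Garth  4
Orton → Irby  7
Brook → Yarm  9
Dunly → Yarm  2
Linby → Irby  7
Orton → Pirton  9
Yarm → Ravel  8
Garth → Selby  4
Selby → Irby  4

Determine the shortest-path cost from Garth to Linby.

$15

Shortest distances from Garth:
Garth: 0
Orton: 3  (via Garth)
Selby: 4  (via Garth)
Dunly: 5  (via Orton)
Yarm: 7  (via Dunly)
Irby: 8  (via Selby)
Pirton: 12  (via Orton)
Ravel: 15  (via Yarm)
Linby: 15  (via Irby)
Shortest route: Garth → Selby → Irby → Linby = $15.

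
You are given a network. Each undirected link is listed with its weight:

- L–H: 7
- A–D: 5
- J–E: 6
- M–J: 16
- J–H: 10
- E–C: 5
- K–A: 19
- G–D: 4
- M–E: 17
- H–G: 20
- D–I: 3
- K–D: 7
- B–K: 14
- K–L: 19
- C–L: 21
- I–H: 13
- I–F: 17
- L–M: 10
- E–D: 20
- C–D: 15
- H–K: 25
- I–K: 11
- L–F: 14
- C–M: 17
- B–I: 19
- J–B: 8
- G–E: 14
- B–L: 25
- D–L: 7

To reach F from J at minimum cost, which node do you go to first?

H

Enumerating some paths:
J–H–L–F: 10+7+14 = 31
J–M–L–F: 16+10+14 = 40
The minimum is 31 via J–H–L–F.
So from J the first move is to H.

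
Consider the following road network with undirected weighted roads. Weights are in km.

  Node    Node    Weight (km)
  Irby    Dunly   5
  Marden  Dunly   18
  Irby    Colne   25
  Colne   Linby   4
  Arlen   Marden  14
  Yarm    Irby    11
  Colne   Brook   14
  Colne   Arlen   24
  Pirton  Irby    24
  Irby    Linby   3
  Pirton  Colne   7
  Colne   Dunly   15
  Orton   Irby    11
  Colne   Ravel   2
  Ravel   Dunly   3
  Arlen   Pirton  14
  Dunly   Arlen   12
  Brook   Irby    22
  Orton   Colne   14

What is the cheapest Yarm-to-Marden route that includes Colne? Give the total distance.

Shortest Yarm→Colne: Yarm → Irby → Linby → Colne = 18
Best Colne to Marden: Colne → Ravel → Dunly → Marden costing 23
Total via Colne: 18 + 23 = 41 km.

41 km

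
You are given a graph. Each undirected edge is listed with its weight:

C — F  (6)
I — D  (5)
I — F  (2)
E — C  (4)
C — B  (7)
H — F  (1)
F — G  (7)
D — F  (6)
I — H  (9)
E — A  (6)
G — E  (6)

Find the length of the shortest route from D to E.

16

Candidate routes:
D–F–C–E: 6+6+4 = 16
D–I–F–C–E: 5+2+6+4 = 17
D–F–G–E: 6+7+6 = 19
Cheapest is D–F–C–E at 16.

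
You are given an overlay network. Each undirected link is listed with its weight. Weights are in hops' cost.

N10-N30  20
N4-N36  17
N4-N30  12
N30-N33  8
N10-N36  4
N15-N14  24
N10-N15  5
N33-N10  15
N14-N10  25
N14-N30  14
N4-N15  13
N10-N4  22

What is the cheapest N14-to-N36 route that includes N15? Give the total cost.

33 hops' cost

Best N14 to N15: N14 → N15 costing 24
Shortest N15→N36: N15 → N10 → N36 = 9
Total via N15: 24 + 9 = 33 hops' cost.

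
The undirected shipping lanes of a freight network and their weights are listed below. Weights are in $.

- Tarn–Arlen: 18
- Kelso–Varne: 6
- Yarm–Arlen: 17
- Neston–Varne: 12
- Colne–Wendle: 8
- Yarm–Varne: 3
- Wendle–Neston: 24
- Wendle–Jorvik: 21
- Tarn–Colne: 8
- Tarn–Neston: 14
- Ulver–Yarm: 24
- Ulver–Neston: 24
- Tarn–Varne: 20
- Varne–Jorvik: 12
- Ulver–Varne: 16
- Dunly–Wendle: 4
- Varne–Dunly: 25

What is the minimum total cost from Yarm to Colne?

$31

Enumerating some paths:
Yarm → Varne → Neston → Tarn → Colne: 3+12+14+8 = 37
Yarm → Varne → Tarn → Colne: 3+20+8 = 31
Cheapest is Yarm → Varne → Tarn → Colne at $31.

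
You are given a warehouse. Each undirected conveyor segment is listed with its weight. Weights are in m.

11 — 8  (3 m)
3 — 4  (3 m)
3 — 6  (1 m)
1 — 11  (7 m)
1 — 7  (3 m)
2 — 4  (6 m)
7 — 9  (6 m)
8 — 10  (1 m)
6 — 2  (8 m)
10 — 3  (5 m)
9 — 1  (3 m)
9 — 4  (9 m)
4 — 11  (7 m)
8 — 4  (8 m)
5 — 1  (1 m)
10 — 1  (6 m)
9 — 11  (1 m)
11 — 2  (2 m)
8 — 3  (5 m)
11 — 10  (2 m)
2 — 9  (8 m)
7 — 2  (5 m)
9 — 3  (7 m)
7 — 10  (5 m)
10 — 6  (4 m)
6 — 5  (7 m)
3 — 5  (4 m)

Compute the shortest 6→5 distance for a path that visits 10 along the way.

Shortest 6→10: 6–10 = 4
Best 10 to 5: 10–1–5 costing 7
Total via 10: 4 + 7 = 11 m.

11 m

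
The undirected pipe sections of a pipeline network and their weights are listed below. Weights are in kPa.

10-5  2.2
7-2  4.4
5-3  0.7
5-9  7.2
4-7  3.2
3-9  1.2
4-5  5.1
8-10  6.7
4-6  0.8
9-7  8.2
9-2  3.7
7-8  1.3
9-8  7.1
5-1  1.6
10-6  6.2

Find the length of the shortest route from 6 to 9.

7.8 kPa

Candidate routes:
6–10–5–3–9: 6.2+2.2+0.7+1.2 = 10.3
6–4–5–3–9: 0.8+5.1+0.7+1.2 = 7.8
6–4–7–2–9: 0.8+3.2+4.4+3.7 = 12.1
6–4–7–9: 0.8+3.2+8.2 = 12.2
The minimum is 7.8 kPa via 6–4–5–3–9.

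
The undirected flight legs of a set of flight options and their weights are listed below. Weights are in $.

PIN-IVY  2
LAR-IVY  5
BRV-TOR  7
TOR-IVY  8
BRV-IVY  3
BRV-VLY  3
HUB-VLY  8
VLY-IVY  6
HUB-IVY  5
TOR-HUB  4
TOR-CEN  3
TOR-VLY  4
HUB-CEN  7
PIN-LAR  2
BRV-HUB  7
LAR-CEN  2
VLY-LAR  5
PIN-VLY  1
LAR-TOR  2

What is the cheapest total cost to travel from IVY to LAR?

Enumerating some paths:
IVY - PIN - LAR: 2+2 = 4
IVY - LAR: 5 = 5
IVY - PIN - VLY - LAR: 2+1+5 = 8
IVY - BRV - VLY - PIN - LAR: 3+3+1+2 = 9
The minimum is $4 via IVY - PIN - LAR.

$4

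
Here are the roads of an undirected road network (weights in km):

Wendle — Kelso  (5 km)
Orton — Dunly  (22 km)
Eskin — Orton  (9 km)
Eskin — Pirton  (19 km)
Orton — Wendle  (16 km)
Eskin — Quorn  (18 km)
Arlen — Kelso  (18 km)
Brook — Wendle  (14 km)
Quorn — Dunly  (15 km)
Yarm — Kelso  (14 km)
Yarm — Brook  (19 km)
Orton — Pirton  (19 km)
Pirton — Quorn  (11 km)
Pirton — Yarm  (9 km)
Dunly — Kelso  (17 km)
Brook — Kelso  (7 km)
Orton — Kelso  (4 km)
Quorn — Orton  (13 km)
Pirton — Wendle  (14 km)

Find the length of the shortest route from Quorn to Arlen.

35 km

Running Dijkstra from Quorn:
Quorn: 0
Pirton: 11  (via Quorn)
Orton: 13  (via Quorn)
Dunly: 15  (via Quorn)
Kelso: 17  (via Orton)
Eskin: 18  (via Quorn)
Yarm: 20  (via Pirton)
Wendle: 22  (via Kelso)
Brook: 24  (via Kelso)
Arlen: 35  (via Kelso)
Shortest route: Quorn–Orton–Kelso–Arlen = 35 km.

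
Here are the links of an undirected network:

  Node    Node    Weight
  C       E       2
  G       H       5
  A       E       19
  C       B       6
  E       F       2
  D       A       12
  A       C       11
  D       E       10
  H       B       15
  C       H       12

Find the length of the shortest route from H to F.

16

Compare a few routes:
H → C → E → F: 12+2+2 = 16
H → B → C → E → F: 15+6+2+2 = 25
The minimum is 16 via H → C → E → F.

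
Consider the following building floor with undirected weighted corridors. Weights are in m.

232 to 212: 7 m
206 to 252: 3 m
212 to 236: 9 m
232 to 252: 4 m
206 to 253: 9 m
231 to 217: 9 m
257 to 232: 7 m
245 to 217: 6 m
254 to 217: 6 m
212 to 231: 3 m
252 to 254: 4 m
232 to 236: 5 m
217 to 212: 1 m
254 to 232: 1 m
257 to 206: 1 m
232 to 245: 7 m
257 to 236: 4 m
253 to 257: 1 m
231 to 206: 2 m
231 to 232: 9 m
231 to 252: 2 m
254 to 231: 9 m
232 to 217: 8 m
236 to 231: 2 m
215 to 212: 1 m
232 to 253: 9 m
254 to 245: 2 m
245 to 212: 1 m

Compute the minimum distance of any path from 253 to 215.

Shortest distances from 253:
253: 0
257: 1  (via 253)
206: 2  (via 257)
231: 4  (via 206)
236: 5  (via 257)
252: 5  (via 206)
212: 7  (via 231)
232: 8  (via 257)
215: 8  (via 212)
Shortest route: 253 → 257 → 206 → 231 → 212 → 215 = 8 m.

8 m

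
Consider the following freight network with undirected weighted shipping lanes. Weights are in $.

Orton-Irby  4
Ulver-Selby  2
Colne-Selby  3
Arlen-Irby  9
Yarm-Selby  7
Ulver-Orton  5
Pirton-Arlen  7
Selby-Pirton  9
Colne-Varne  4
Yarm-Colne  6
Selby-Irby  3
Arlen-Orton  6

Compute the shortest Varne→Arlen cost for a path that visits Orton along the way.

Best Varne to Orton: Varne → Colne → Selby → Ulver → Orton costing 14
Best Orton to Arlen: Orton → Arlen costing 6
Total via Orton: 14 + 6 = $20.

$20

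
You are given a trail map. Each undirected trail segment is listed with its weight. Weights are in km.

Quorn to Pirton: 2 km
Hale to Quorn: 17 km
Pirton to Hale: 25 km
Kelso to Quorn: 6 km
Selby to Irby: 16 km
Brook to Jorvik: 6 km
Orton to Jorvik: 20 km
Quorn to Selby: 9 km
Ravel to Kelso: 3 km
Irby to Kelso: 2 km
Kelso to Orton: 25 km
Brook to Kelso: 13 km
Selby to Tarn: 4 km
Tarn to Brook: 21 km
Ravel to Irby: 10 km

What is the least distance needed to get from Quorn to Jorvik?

Shortest distances from Quorn:
Quorn: 0
Pirton: 2  (via Quorn)
Kelso: 6  (via Quorn)
Irby: 8  (via Kelso)
Ravel: 9  (via Kelso)
Selby: 9  (via Quorn)
Tarn: 13  (via Selby)
Hale: 17  (via Quorn)
Brook: 19  (via Kelso)
Jorvik: 25  (via Brook)
Shortest route: Quorn–Kelso–Brook–Jorvik = 25 km.

25 km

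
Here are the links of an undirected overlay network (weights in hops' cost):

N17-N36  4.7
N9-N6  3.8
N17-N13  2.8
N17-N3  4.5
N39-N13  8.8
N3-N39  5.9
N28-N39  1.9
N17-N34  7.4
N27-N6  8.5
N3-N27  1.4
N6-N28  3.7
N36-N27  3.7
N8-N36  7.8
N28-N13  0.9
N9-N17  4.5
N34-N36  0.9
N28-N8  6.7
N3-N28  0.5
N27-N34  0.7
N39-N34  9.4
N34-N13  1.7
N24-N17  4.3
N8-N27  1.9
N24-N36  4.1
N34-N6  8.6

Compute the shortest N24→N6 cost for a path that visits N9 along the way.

Shortest N24→N9: N24 → N17 → N9 = 8.8
Best N9 to N6: N9 → N6 costing 3.8
Total via N9: 8.8 + 3.8 = 12.6 hops' cost.

12.6 hops' cost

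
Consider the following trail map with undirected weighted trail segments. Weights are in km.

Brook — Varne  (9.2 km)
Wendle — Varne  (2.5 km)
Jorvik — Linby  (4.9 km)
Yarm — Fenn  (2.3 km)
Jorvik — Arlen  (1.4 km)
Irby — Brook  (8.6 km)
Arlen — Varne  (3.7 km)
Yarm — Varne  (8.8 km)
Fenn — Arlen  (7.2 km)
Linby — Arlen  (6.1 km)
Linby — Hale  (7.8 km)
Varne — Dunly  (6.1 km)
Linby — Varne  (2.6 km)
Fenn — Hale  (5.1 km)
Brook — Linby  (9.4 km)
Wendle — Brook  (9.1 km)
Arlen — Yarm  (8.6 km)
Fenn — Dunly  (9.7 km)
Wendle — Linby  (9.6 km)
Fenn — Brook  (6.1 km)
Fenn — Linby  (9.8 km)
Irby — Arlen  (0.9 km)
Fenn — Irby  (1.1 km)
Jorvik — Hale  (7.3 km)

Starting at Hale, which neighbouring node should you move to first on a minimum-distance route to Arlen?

Fenn

Compare a few routes:
Hale → Fenn → Irby → Arlen: 5.1+1.1+0.9 = 7.1
Hale → Linby → Arlen: 7.8+6.1 = 13.9
Hale → Jorvik → Arlen: 7.3+1.4 = 8.7
Hale → Fenn → Arlen: 5.1+7.2 = 12.3
Cheapest is Hale → Fenn → Irby → Arlen at 7.1 km.
So from Hale the first move is to Fenn.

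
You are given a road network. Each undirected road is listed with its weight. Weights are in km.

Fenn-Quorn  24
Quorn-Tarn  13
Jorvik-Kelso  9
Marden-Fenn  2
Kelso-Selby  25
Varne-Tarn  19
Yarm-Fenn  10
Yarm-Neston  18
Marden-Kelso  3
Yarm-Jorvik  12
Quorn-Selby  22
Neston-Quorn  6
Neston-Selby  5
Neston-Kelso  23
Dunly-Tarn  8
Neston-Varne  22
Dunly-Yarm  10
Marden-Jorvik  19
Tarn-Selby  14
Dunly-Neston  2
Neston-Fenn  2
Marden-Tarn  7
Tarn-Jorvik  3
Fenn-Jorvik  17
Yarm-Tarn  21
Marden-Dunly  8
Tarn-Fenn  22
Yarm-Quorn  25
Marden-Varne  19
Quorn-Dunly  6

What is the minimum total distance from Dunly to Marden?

6 km

Candidate routes:
Dunly → Tarn → Marden: 8+7 = 15
Dunly → Neston → Fenn → Marden: 2+2+2 = 6
Dunly → Marden: 8 = 8
The minimum is 6 km via Dunly → Neston → Fenn → Marden.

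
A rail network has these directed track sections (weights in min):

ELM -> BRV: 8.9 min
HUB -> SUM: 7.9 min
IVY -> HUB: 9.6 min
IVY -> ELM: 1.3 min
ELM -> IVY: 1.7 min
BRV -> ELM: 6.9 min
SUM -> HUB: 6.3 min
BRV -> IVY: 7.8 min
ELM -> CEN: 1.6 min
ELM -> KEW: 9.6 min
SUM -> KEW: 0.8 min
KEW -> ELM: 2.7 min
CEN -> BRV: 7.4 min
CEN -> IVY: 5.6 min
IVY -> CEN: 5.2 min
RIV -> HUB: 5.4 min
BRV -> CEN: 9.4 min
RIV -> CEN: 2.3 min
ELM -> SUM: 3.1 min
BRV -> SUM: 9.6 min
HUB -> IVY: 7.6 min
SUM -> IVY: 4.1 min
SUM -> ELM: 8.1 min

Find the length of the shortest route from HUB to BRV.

17.8 min

Candidate routes:
HUB–IVY–ELM–CEN–BRV: 7.6+1.3+1.6+7.4 = 17.9
HUB–IVY–ELM–BRV: 7.6+1.3+8.9 = 17.8
Cheapest is HUB–IVY–ELM–BRV at 17.8 min.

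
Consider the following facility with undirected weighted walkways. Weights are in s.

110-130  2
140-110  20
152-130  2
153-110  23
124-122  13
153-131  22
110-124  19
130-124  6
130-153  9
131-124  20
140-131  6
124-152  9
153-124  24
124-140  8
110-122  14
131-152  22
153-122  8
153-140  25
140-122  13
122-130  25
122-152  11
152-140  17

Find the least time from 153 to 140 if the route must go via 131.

28 s

Best 153 to 131: 153 → 131 costing 22
Best 131 to 140: 131 → 140 costing 6
Total via 131: 22 + 6 = 28 s.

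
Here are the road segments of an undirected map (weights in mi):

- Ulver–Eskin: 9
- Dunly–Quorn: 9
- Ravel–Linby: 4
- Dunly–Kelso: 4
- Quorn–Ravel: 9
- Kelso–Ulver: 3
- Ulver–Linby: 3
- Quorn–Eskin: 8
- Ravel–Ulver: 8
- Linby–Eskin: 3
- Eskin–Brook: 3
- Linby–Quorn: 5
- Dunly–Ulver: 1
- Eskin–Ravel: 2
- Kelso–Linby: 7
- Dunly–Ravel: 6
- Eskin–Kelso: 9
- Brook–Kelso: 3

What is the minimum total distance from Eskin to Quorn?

8 mi

Settle nodes by increasing distance from Eskin:
Eskin: 0
Ravel: 2  (via Eskin)
Linby: 3  (via Eskin)
Brook: 3  (via Eskin)
Kelso: 6  (via Brook)
Ulver: 6  (via Linby)
Dunly: 7  (via Ulver)
Quorn: 8  (via Eskin)
Shortest route: Eskin–Quorn = 8 mi.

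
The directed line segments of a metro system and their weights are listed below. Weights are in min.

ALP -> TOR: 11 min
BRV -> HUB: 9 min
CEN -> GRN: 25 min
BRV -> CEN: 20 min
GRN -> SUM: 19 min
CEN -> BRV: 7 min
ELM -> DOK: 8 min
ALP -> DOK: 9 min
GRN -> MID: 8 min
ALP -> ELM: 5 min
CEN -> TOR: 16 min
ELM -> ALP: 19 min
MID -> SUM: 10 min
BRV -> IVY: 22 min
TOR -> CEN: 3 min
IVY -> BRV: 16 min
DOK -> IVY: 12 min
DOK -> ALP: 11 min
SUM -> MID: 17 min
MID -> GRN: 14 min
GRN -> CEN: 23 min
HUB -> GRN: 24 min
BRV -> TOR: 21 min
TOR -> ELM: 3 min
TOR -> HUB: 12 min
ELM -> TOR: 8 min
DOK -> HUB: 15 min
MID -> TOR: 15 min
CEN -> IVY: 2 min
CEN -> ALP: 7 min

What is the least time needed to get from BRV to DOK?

Enumerating some paths:
BRV–TOR–ELM–DOK: 21+3+8 = 32
BRV–CEN–ALP–DOK: 20+7+9 = 36
The minimum is 32 min via BRV–TOR–ELM–DOK.

32 min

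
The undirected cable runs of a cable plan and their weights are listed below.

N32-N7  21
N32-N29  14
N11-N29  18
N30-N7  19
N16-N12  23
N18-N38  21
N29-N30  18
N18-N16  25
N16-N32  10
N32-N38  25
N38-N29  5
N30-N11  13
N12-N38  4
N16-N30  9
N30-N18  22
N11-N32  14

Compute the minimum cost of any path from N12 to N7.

44

Running Dijkstra from N12:
N12: 0
N38: 4  (via N12)
N29: 9  (via N38)
N32: 23  (via N29)
N16: 23  (via N12)
N18: 25  (via N38)
N30: 27  (via N29)
N11: 27  (via N29)
N7: 44  (via N32)
Shortest route: N12–N38–N29–N32–N7 = 44.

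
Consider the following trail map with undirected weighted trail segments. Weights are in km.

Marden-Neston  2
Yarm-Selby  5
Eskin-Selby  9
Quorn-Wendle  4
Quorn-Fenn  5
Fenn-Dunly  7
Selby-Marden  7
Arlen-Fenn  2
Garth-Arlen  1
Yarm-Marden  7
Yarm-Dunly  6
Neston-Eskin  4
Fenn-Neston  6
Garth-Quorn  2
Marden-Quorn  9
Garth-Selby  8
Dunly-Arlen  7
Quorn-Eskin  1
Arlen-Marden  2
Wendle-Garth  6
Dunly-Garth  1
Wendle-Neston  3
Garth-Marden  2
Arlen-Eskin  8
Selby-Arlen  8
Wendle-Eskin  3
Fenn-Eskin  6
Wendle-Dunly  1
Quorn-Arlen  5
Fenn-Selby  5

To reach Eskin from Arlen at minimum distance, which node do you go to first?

Candidate routes:
Arlen–Marden–Garth–Quorn–Eskin: 2+2+2+1 = 7
Arlen–Garth–Quorn–Eskin: 1+2+1 = 4
Arlen–Quorn–Eskin: 5+1 = 6
Arlen–Garth–Dunly–Wendle–Eskin: 1+1+1+3 = 6
Cheapest is Arlen–Garth–Quorn–Eskin at 4 km.
So from Arlen the first move is to Garth.

Garth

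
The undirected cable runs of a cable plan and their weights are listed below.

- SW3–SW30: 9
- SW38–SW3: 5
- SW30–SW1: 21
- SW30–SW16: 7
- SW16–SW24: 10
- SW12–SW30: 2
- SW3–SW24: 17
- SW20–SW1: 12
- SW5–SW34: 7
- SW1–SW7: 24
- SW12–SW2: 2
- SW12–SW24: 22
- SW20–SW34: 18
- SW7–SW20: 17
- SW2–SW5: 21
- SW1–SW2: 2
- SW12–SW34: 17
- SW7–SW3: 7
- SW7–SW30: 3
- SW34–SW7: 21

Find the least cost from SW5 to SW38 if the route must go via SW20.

54

Shortest SW5→SW20: SW5–SW34–SW20 = 25
Shortest SW20→SW38: SW20–SW7–SW3–SW38 = 29
Total via SW20: 25 + 29 = 54.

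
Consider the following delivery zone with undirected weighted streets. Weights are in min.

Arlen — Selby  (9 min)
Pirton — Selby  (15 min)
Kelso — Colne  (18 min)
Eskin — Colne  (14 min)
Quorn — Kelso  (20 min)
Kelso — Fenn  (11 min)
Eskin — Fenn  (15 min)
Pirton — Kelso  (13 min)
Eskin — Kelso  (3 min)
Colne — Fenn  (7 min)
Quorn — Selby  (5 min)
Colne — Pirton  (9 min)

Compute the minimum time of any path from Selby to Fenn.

Running Dijkstra from Selby:
Selby: 0
Quorn: 5  (via Selby)
Arlen: 9  (via Selby)
Pirton: 15  (via Selby)
Colne: 24  (via Pirton)
Kelso: 25  (via Quorn)
Eskin: 28  (via Kelso)
Fenn: 31  (via Colne)
Shortest route: Selby → Pirton → Colne → Fenn = 31 min.

31 min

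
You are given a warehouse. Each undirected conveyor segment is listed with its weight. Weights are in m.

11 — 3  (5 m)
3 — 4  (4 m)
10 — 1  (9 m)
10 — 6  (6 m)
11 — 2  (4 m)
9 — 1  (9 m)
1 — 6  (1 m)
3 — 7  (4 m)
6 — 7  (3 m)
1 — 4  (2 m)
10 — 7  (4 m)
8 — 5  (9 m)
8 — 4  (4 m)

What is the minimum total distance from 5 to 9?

Running Dijkstra from 5:
5: 0
8: 9  (via 5)
4: 13  (via 8)
1: 15  (via 4)
6: 16  (via 1)
3: 17  (via 4)
7: 19  (via 6)
10: 22  (via 6)
11: 22  (via 3)
9: 24  (via 1)
Shortest route: 5–8–4–1–9 = 24 m.

24 m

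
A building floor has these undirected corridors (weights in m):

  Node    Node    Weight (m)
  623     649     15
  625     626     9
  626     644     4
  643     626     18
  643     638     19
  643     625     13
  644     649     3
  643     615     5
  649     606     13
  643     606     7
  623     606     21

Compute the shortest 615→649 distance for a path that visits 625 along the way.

34 m

Shortest 615→625: 615–643–625 = 18
Best 625 to 649: 625–626–644–649 costing 16
Total via 625: 18 + 16 = 34 m.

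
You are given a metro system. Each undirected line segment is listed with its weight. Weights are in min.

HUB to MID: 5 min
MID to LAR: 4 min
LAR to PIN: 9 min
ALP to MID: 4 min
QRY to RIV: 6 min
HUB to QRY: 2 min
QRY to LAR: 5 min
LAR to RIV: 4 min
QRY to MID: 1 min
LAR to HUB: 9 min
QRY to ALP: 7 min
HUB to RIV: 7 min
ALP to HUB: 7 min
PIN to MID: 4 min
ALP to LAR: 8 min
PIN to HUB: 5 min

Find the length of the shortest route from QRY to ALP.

5 min

Settle nodes by increasing distance from QRY:
QRY: 0
MID: 1  (via QRY)
HUB: 2  (via QRY)
PIN: 5  (via MID)
LAR: 5  (via QRY)
ALP: 5  (via MID)
Shortest route: QRY–MID–ALP = 5 min.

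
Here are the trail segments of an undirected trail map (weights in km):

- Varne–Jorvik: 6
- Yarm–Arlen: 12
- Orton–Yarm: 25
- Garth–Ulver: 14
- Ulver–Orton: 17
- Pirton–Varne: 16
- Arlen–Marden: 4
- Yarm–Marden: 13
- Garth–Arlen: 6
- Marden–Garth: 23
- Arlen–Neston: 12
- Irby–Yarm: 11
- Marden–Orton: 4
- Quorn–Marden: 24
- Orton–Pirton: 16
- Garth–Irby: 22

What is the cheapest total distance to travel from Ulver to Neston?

Shortest distances from Ulver:
Ulver: 0
Garth: 14  (via Ulver)
Orton: 17  (via Ulver)
Arlen: 20  (via Garth)
Marden: 21  (via Orton)
Neston: 32  (via Arlen)
Shortest route: Ulver → Garth → Arlen → Neston = 32 km.

32 km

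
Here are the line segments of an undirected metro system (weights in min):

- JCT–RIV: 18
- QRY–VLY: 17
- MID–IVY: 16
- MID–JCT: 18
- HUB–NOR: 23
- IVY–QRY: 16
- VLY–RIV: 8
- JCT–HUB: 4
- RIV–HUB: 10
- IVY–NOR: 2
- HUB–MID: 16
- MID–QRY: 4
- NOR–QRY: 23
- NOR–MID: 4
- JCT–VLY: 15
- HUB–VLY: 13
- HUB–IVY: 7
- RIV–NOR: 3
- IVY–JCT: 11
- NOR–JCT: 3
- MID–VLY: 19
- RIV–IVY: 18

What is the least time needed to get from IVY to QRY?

Settle nodes by increasing distance from IVY:
IVY: 0
NOR: 2  (via IVY)
JCT: 5  (via NOR)
RIV: 5  (via NOR)
MID: 6  (via NOR)
HUB: 7  (via IVY)
QRY: 10  (via MID)
Shortest route: IVY → NOR → MID → QRY = 10 min.

10 min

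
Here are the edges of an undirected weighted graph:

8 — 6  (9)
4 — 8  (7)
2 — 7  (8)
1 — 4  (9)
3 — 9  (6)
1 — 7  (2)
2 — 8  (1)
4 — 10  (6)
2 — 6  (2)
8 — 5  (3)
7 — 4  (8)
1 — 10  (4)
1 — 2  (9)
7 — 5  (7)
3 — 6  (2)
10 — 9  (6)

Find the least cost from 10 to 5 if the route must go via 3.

20

Shortest 10→3: 10 → 9 → 3 = 12
Shortest 3→5: 3 → 6 → 2 → 8 → 5 = 8
Total via 3: 12 + 8 = 20.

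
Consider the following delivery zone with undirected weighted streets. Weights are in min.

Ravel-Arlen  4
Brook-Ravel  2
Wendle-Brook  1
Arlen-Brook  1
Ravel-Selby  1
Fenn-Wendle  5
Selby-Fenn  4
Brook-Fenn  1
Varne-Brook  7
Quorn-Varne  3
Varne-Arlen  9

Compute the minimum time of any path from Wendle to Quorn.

Candidate routes:
Wendle → Fenn → Brook → Varne → Quorn: 5+1+7+3 = 16
Wendle → Brook → Arlen → Varne → Quorn: 1+1+9+3 = 14
Wendle → Brook → Varne → Quorn: 1+7+3 = 11
Cheapest is Wendle → Brook → Varne → Quorn at 11 min.

11 min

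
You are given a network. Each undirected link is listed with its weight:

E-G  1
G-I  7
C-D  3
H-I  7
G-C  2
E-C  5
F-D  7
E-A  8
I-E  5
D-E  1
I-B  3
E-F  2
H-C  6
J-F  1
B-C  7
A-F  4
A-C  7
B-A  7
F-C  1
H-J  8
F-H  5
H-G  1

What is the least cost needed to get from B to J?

Candidate routes:
B - C - F - J: 7+1+1 = 9
B - I - E - F - J: 3+5+2+1 = 11
Cheapest is B - C - F - J at 9.

9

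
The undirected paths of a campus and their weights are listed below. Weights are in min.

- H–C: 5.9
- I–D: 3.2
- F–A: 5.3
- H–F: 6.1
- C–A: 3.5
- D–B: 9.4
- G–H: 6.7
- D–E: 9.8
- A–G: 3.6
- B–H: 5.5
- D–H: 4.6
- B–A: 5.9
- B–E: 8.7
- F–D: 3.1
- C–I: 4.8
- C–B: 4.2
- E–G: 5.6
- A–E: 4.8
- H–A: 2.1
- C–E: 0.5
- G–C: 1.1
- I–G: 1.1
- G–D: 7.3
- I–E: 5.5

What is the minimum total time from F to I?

6.3 min

Candidate routes:
F–A–C–G–I: 5.3+3.5+1.1+1.1 = 11
F–A–G–I: 5.3+3.6+1.1 = 10
F–D–I: 3.1+3.2 = 6.3
Cheapest is F–D–I at 6.3 min.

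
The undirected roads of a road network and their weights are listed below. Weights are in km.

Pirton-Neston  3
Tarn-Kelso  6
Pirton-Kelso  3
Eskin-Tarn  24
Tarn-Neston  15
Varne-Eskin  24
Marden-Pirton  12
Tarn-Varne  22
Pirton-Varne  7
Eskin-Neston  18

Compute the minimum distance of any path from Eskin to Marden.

Candidate routes:
Eskin - Neston - Tarn - Kelso - Pirton - Marden: 18+15+6+3+12 = 54
Eskin - Tarn - Kelso - Pirton - Marden: 24+6+3+12 = 45
Eskin - Varne - Pirton - Marden: 24+7+12 = 43
Eskin - Neston - Pirton - Marden: 18+3+12 = 33
Cheapest is Eskin - Neston - Pirton - Marden at 33 km.

33 km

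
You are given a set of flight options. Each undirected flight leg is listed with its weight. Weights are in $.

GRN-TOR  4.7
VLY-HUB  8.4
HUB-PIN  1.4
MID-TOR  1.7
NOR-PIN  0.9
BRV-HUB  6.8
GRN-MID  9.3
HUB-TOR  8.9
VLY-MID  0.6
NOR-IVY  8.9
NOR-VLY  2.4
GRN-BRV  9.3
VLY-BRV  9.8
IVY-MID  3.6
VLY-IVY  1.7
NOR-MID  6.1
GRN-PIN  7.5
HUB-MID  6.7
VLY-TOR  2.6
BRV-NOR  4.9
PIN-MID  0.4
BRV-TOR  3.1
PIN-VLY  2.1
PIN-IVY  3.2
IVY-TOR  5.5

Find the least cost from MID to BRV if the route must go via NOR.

$6.2

Shortest MID→NOR: MID–PIN–NOR = 1.3
Best NOR to BRV: NOR–BRV costing 4.9
Total via NOR: 1.3 + 4.9 = $6.2.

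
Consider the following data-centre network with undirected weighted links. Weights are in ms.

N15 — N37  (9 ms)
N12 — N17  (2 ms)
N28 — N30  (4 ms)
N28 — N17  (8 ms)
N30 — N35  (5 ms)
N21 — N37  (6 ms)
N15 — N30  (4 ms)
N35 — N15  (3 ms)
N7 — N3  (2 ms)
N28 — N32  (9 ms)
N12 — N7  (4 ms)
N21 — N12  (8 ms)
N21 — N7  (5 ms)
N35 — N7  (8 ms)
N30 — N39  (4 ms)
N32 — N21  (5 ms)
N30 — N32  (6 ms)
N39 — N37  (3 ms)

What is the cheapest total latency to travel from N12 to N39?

Enumerating some paths:
N12 - N17 - N28 - N30 - N39: 2+8+4+4 = 18
N12 - N21 - N37 - N39: 8+6+3 = 17
The minimum is 17 ms via N12 - N21 - N37 - N39.

17 ms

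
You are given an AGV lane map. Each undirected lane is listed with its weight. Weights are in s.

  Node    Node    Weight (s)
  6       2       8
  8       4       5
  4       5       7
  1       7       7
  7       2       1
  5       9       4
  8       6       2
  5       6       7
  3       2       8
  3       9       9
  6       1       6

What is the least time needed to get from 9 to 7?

18 s

Running Dijkstra from 9:
9: 0
5: 4  (via 9)
3: 9  (via 9)
4: 11  (via 5)
6: 11  (via 5)
8: 13  (via 6)
1: 17  (via 6)
2: 17  (via 3)
7: 18  (via 2)
Shortest route: 9 → 3 → 2 → 7 = 18 s.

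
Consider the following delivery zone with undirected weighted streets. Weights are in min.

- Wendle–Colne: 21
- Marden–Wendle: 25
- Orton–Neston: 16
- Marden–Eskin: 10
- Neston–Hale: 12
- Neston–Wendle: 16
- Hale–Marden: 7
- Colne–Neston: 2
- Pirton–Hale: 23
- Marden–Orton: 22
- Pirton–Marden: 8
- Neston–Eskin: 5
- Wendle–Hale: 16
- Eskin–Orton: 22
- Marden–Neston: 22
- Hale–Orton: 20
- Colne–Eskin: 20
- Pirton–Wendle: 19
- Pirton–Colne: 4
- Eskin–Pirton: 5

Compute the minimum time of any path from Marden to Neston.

Candidate routes:
Marden → Pirton → Colne → Neston: 8+4+2 = 14
Marden → Eskin → Neston: 10+5 = 15
Marden → Hale → Neston: 7+12 = 19
Marden → Pirton → Eskin → Neston: 8+5+5 = 18
Cheapest is Marden → Pirton → Colne → Neston at 14 min.

14 min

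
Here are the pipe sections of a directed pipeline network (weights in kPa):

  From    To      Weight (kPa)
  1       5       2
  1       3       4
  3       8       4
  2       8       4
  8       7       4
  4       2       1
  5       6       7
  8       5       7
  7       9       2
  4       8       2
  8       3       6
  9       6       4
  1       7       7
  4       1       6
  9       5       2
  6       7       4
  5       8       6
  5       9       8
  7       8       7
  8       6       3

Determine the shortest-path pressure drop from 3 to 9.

10 kPa

Enumerating some paths:
3 - 8 - 5 - 9: 4+7+8 = 19
3 - 8 - 7 - 9: 4+4+2 = 10
3 - 8 - 6 - 7 - 9: 4+3+4+2 = 13
3 - 8 - 5 - 6 - 7 - 9: 4+7+7+4+2 = 24
Cheapest is 3 - 8 - 7 - 9 at 10 kPa.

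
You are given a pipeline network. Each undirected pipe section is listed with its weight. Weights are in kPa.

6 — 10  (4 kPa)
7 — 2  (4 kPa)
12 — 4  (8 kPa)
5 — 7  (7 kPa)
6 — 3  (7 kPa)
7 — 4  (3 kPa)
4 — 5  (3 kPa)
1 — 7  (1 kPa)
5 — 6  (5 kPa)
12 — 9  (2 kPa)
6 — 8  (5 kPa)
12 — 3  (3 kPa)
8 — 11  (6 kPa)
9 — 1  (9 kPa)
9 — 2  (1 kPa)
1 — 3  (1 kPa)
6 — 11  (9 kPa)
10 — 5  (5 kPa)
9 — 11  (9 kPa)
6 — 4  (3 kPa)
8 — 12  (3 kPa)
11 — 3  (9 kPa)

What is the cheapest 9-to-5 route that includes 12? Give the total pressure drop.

13 kPa

Best 9 to 12: 9 → 12 costing 2
Best 12 to 5: 12 → 4 → 5 costing 11
Total via 12: 2 + 11 = 13 kPa.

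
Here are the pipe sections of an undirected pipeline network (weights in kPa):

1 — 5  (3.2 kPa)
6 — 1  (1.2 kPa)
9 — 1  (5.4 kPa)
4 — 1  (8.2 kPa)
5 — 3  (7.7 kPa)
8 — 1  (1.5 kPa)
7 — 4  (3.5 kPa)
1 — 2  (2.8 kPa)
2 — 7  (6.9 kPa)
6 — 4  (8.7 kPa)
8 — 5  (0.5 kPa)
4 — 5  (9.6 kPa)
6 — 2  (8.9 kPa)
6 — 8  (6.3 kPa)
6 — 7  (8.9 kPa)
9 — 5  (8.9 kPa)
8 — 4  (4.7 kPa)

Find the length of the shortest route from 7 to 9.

Shortest distances from 7:
7: 0
4: 3.5  (via 7)
2: 6.9  (via 7)
8: 8.2  (via 4)
5: 8.7  (via 8)
6: 8.9  (via 7)
1: 9.7  (via 2)
9: 15.1  (via 1)
Shortest route: 7–2–1–9 = 15.1 kPa.

15.1 kPa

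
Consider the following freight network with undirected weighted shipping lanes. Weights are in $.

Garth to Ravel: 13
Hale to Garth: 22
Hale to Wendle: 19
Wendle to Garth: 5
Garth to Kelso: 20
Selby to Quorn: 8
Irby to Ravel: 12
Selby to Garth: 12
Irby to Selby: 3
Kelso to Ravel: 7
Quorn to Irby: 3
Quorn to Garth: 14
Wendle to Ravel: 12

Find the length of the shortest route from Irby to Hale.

$37

Candidate routes:
Irby → Selby → Garth → Hale: 3+12+22 = 37
Irby → Quorn → Garth → Hale: 3+14+22 = 39
The minimum is $37 via Irby → Selby → Garth → Hale.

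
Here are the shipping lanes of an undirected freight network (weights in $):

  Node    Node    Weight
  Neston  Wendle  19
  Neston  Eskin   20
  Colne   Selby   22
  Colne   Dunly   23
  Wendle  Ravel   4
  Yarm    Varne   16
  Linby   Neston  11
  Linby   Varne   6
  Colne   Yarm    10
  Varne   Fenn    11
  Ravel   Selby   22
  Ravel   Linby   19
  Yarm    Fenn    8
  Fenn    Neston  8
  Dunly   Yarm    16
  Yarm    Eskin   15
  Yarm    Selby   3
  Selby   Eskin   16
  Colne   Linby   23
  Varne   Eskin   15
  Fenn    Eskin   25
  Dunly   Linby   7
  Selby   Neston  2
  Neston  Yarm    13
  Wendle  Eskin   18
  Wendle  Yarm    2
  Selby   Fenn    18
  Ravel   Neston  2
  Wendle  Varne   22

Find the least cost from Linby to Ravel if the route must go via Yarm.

Best Linby to Yarm: Linby–Neston–Selby–Yarm costing 16
Best Yarm to Ravel: Yarm–Wendle–Ravel costing 6
Total via Yarm: 16 + 6 = $22.

$22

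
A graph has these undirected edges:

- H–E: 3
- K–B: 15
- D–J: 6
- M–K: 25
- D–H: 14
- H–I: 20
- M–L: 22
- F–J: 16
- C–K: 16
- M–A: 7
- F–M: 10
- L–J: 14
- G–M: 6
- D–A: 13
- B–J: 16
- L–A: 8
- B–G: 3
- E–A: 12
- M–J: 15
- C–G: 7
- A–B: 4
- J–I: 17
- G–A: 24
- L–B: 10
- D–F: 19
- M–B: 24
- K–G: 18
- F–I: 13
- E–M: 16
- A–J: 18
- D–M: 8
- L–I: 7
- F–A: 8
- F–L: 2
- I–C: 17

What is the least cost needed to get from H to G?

22

Candidate routes:
H → E → M → G: 3+16+6 = 25
H → E → A → B → G: 3+12+4+3 = 22
The minimum is 22 via H → E → A → B → G.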